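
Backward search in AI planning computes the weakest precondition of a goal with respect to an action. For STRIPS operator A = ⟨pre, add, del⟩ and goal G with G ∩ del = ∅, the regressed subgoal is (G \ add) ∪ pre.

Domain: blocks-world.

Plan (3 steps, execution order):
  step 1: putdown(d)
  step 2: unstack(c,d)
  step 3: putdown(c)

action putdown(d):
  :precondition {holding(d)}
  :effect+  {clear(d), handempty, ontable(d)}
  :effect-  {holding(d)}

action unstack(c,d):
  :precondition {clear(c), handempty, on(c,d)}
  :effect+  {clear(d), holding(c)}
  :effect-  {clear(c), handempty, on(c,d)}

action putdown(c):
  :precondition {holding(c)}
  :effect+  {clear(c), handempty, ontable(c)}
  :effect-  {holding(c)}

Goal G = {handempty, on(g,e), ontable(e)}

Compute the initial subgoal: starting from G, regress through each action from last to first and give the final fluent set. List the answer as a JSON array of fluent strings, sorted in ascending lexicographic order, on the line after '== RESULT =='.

Regress step by step:
  through step 3 (putdown(c)): drop {handempty}, keep {on(g,e), ontable(e)}, require {holding(c)}
    → {holding(c), on(g,e), ontable(e)}
  through step 2 (unstack(c,d)): drop {holding(c)}, keep {on(g,e), ontable(e)}, require {clear(c), handempty, on(c,d)}
    → {clear(c), handempty, on(c,d), on(g,e), ontable(e)}
  through step 1 (putdown(d)): drop {handempty}, keep {clear(c), on(c,d), on(g,e), ontable(e)}, require {holding(d)}
    → {clear(c), holding(d), on(c,d), on(g,e), ontable(e)}

== RESULT ==
["clear(c)", "holding(d)", "on(c,d)", "on(g,e)", "ontable(e)"]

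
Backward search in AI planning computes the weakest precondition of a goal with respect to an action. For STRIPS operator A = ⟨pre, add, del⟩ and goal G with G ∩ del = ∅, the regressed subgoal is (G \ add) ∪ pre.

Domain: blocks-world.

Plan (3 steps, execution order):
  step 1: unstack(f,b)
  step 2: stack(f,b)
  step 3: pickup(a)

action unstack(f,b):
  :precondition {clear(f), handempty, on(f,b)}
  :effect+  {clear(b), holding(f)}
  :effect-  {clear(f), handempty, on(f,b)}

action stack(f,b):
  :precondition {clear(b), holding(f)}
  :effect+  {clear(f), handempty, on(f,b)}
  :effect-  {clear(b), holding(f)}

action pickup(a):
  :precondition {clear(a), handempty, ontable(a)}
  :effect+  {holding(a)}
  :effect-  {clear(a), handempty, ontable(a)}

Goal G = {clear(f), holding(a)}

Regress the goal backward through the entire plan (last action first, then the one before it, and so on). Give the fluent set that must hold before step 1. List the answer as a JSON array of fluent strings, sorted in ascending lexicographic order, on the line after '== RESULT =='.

Regress step by step:
  through step 3 (pickup(a)): drop {holding(a)}, keep {clear(f)}, require {clear(a), handempty, ontable(a)}
    → {clear(a), clear(f), handempty, ontable(a)}
  through step 2 (stack(f,b)): drop {clear(f), handempty}, keep {clear(a), ontable(a)}, require {clear(b), holding(f)}
    → {clear(a), clear(b), holding(f), ontable(a)}
  through step 1 (unstack(f,b)): drop {clear(b), holding(f)}, keep {clear(a), ontable(a)}, require {clear(f), handempty, on(f,b)}
    → {clear(a), clear(f), handempty, on(f,b), ontable(a)}

== RESULT ==
["clear(a)", "clear(f)", "handempty", "on(f,b)", "ontable(a)"]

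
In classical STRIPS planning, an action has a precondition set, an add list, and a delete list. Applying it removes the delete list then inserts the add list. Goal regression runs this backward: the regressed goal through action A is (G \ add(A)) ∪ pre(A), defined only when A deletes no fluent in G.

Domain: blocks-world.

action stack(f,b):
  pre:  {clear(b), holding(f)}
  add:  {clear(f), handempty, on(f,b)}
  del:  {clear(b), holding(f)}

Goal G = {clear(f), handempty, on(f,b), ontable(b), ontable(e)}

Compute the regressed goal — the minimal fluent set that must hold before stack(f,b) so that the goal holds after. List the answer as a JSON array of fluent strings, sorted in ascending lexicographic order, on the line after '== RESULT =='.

Regress:
  G ∩ del = {}  (empty — regression defined)
  G \ add = {clear(f), handempty, on(f,b), ontable(b), ontable(e)} \ {clear(f), handempty, on(f,b)} = {ontable(b), ontable(e)}
  ∪ pre   = {ontable(b), ontable(e)} ∪ {clear(b), holding(f)}
          = {clear(b), holding(f), ontable(b), ontable(e)}

== RESULT ==
["clear(b)", "holding(f)", "ontable(b)", "ontable(e)"]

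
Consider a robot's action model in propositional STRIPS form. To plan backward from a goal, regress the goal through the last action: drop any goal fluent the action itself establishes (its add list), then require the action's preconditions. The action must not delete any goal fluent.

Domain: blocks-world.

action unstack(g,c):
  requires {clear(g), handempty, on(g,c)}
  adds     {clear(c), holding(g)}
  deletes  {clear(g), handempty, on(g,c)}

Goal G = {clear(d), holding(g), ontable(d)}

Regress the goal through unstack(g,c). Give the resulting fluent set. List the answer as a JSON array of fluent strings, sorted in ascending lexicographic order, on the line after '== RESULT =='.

Regress:
  G ∩ del = {}  (empty — regression defined)
  G \ add = {clear(d), holding(g), ontable(d)} \ {clear(c), holding(g)} = {clear(d), ontable(d)}
  ∪ pre   = {clear(d), ontable(d)} ∪ {clear(g), handempty, on(g,c)}
          = {clear(d), clear(g), handempty, on(g,c), ontable(d)}

== RESULT ==
["clear(d)", "clear(g)", "handempty", "on(g,c)", "ontable(d)"]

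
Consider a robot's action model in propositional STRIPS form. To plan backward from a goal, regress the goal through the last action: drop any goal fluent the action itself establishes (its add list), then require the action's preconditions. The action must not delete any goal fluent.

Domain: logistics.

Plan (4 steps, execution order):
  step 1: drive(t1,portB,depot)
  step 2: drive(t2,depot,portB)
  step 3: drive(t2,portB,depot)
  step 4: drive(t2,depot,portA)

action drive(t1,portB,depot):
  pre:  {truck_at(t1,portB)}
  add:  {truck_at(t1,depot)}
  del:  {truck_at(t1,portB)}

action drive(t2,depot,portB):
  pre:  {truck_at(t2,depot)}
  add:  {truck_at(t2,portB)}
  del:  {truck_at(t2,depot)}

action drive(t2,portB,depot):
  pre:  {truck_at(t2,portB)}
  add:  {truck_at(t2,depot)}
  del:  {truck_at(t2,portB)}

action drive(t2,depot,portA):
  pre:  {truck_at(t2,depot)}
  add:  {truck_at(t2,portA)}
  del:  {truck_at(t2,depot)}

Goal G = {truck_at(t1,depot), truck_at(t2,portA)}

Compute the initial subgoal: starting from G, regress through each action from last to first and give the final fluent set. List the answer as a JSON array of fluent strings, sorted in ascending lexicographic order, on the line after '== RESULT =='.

Work backward from the goal:
  through step 4 (drive(t2,depot,portA)): drop {truck_at(t2,portA)}, keep {truck_at(t1,depot)}, require {truck_at(t2,depot)}
    → {truck_at(t1,depot), truck_at(t2,depot)}
  through step 3 (drive(t2,portB,depot)): drop {truck_at(t2,depot)}, keep {truck_at(t1,depot)}, require {truck_at(t2,portB)}
    → {truck_at(t1,depot), truck_at(t2,portB)}
  through step 2 (drive(t2,depot,portB)): drop {truck_at(t2,portB)}, keep {truck_at(t1,depot)}, require {truck_at(t2,depot)}
    → {truck_at(t1,depot), truck_at(t2,depot)}
  through step 1 (drive(t1,portB,depot)): drop {truck_at(t1,depot)}, keep {truck_at(t2,depot)}, require {truck_at(t1,portB)}
    → {truck_at(t1,portB), truck_at(t2,depot)}

== RESULT ==
["truck_at(t1,portB)", "truck_at(t2,depot)"]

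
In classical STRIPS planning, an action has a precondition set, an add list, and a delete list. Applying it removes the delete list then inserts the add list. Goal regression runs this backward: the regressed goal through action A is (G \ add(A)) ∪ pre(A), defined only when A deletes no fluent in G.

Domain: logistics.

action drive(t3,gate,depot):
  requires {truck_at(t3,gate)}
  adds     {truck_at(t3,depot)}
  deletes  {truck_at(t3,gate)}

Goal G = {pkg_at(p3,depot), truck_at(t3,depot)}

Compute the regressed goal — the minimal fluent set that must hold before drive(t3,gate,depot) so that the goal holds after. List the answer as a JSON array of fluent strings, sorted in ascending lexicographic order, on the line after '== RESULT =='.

Compute (G \ add) ∪ pre:
  G ∩ del = {}  (empty — regression defined)
  G \ add = {pkg_at(p3,depot), truck_at(t3,depot)} \ {truck_at(t3,depot)} = {pkg_at(p3,depot)}
  ∪ pre   = {pkg_at(p3,depot)} ∪ {truck_at(t3,gate)}
          = {pkg_at(p3,depot), truck_at(t3,gate)}

== RESULT ==
["pkg_at(p3,depot)", "truck_at(t3,gate)"]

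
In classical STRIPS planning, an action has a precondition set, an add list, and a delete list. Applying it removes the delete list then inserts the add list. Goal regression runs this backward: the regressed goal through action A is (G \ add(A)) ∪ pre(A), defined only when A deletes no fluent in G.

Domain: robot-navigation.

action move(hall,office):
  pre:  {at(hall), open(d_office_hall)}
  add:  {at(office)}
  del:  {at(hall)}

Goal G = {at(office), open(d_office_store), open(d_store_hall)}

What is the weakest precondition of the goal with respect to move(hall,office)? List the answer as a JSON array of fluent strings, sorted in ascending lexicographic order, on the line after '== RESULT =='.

Compute (G \ add) ∪ pre:
  G ∩ del = {}  (empty — regression defined)
  G \ add = {at(office), open(d_office_store), open(d_store_hall)} \ {at(office)} = {open(d_office_store), open(d_store_hall)}
  ∪ pre   = {open(d_office_store), open(d_store_hall)} ∪ {at(hall), open(d_office_hall)}
          = {at(hall), open(d_office_hall), open(d_office_store), open(d_store_hall)}

== RESULT ==
["at(hall)", "open(d_office_hall)", "open(d_office_store)", "open(d_store_hall)"]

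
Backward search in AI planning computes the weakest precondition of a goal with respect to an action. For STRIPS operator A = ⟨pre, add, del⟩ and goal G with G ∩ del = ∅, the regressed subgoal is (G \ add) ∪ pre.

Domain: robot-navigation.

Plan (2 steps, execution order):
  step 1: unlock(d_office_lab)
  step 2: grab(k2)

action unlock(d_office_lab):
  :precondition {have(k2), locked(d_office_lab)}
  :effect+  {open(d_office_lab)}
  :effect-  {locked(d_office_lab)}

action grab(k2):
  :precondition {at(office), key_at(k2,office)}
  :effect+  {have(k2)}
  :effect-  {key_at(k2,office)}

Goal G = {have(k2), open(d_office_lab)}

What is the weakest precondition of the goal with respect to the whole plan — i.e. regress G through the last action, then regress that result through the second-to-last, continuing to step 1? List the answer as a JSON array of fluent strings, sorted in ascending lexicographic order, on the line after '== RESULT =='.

Regress step by step:
  through step 2 (grab(k2)): drop {have(k2)}, keep {open(d_office_lab)}, require {at(office), key_at(k2,office)}
    → {at(office), key_at(k2,office), open(d_office_lab)}
  through step 1 (unlock(d_office_lab)): drop {open(d_office_lab)}, keep {at(office), key_at(k2,office)}, require {have(k2), locked(d_office_lab)}
    → {at(office), have(k2), key_at(k2,office), locked(d_office_lab)}

== RESULT ==
["at(office)", "have(k2)", "key_at(k2,office)", "locked(d_office_lab)"]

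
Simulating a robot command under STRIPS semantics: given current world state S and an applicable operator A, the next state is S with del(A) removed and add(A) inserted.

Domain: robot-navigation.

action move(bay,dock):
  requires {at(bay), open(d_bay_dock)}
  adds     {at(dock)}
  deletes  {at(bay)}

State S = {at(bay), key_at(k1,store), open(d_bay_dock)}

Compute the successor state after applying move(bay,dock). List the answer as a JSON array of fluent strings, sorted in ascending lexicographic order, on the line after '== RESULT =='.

Compute (S \ del) ∪ add:
  pre ⊆ S: {at(bay), open(d_bay_dock)} ⊆ S  — applicable
  S \ del = {key_at(k1,store), open(d_bay_dock)}
  ∪ add   = {at(dock), key_at(k1,store), open(d_bay_dock)}

== RESULT ==
["at(dock)", "key_at(k1,store)", "open(d_bay_dock)"]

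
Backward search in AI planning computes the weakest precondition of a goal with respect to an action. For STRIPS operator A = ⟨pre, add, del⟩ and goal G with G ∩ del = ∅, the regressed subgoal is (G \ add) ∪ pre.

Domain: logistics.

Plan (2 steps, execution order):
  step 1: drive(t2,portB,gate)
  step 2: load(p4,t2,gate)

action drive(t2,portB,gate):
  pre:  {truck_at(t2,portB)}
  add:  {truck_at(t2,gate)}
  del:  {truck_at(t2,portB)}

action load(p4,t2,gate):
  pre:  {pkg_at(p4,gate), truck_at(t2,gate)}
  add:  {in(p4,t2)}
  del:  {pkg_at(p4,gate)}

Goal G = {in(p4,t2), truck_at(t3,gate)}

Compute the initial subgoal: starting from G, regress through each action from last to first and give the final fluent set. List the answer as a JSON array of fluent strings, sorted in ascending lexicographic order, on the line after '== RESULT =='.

Regress step by step:
  through step 2 (load(p4,t2,gate)): drop {in(p4,t2)}, keep {truck_at(t3,gate)}, require {pkg_at(p4,gate), truck_at(t2,gate)}
    → {pkg_at(p4,gate), truck_at(t2,gate), truck_at(t3,gate)}
  through step 1 (drive(t2,portB,gate)): drop {truck_at(t2,gate)}, keep {pkg_at(p4,gate), truck_at(t3,gate)}, require {truck_at(t2,portB)}
    → {pkg_at(p4,gate), truck_at(t2,portB), truck_at(t3,gate)}

== RESULT ==
["pkg_at(p4,gate)", "truck_at(t2,portB)", "truck_at(t3,gate)"]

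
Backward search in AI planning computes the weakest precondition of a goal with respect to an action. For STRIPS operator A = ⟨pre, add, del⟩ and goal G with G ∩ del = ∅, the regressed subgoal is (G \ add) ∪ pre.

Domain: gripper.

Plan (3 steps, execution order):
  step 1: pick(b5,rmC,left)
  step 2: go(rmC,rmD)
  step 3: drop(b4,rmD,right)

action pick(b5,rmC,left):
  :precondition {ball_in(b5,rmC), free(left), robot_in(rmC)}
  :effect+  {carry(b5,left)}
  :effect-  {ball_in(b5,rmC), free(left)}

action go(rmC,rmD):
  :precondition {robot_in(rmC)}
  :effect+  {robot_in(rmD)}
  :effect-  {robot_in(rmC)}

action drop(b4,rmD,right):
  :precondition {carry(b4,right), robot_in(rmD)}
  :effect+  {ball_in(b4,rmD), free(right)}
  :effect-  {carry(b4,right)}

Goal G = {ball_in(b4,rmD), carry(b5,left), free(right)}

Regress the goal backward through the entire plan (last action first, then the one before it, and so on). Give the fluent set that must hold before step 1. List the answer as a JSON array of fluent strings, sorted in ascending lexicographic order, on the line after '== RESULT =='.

Work backward from the goal:
  through step 3 (drop(b4,rmD,right)): drop {ball_in(b4,rmD), free(right)}, keep {carry(b5,left)}, require {carry(b4,right), robot_in(rmD)}
    → {carry(b4,right), carry(b5,left), robot_in(rmD)}
  through step 2 (go(rmC,rmD)): drop {robot_in(rmD)}, keep {carry(b4,right), carry(b5,left)}, require {robot_in(rmC)}
    → {carry(b4,right), carry(b5,left), robot_in(rmC)}
  through step 1 (pick(b5,rmC,left)): drop {carry(b5,left)}, keep {carry(b4,right), robot_in(rmC)}, require {ball_in(b5,rmC), free(left), robot_in(rmC)}
    → {ball_in(b5,rmC), carry(b4,right), free(left), robot_in(rmC)}

== RESULT ==
["ball_in(b5,rmC)", "carry(b4,right)", "free(left)", "robot_in(rmC)"]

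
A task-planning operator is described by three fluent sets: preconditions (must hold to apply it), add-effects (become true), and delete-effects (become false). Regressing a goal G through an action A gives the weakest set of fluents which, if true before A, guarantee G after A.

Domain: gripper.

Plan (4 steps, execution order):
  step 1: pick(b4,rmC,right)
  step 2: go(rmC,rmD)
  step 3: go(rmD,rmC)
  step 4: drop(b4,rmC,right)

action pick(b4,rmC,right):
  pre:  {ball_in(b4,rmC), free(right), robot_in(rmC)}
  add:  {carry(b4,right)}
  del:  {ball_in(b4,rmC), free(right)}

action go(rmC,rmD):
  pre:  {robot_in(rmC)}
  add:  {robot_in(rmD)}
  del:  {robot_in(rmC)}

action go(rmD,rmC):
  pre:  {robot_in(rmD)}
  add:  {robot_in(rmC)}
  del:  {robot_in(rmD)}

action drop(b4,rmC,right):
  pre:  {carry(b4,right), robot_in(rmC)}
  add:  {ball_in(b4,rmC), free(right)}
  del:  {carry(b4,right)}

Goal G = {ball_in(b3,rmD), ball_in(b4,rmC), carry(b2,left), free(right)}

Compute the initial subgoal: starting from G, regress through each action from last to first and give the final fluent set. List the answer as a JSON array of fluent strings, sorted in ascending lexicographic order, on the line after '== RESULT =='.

Work backward from the goal:
  through step 4 (drop(b4,rmC,right)): drop {ball_in(b4,rmC), free(right)}, keep {ball_in(b3,rmD), carry(b2,left)}, require {carry(b4,right), robot_in(rmC)}
    → {ball_in(b3,rmD), carry(b2,left), carry(b4,right), robot_in(rmC)}
  through step 3 (go(rmD,rmC)): drop {robot_in(rmC)}, keep {ball_in(b3,rmD), carry(b2,left), carry(b4,right)}, require {robot_in(rmD)}
    → {ball_in(b3,rmD), carry(b2,left), carry(b4,right), robot_in(rmD)}
  through step 2 (go(rmC,rmD)): drop {robot_in(rmD)}, keep {ball_in(b3,rmD), carry(b2,left), carry(b4,right)}, require {robot_in(rmC)}
    → {ball_in(b3,rmD), carry(b2,left), carry(b4,right), robot_in(rmC)}
  through step 1 (pick(b4,rmC,right)): drop {carry(b4,right)}, keep {ball_in(b3,rmD), carry(b2,left), robot_in(rmC)}, require {ball_in(b4,rmC), free(right), robot_in(rmC)}
    → {ball_in(b3,rmD), ball_in(b4,rmC), carry(b2,left), free(right), robot_in(rmC)}

== RESULT ==
["ball_in(b3,rmD)", "ball_in(b4,rmC)", "carry(b2,left)", "free(right)", "robot_in(rmC)"]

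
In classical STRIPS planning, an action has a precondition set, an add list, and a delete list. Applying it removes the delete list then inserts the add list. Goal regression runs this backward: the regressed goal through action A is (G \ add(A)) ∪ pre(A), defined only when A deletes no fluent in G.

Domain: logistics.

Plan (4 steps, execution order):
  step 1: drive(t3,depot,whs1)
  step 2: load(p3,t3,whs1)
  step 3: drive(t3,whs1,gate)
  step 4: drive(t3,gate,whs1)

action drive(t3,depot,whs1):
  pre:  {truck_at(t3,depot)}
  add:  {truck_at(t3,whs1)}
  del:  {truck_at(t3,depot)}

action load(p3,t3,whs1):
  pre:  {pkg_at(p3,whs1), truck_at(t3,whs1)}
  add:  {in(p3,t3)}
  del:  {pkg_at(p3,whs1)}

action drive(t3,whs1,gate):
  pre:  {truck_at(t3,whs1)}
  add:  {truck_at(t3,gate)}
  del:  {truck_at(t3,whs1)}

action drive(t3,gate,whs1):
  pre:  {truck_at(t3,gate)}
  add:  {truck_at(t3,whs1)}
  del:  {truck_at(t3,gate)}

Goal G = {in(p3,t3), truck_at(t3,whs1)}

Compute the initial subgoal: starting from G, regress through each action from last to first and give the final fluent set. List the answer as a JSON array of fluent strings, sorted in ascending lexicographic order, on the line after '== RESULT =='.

Regress step by step:
  through step 4 (drive(t3,gate,whs1)): drop {truck_at(t3,whs1)}, keep {in(p3,t3)}, require {truck_at(t3,gate)}
    → {in(p3,t3), truck_at(t3,gate)}
  through step 3 (drive(t3,whs1,gate)): drop {truck_at(t3,gate)}, keep {in(p3,t3)}, require {truck_at(t3,whs1)}
    → {in(p3,t3), truck_at(t3,whs1)}
  through step 2 (load(p3,t3,whs1)): drop {in(p3,t3)}, keep {truck_at(t3,whs1)}, require {pkg_at(p3,whs1), truck_at(t3,whs1)}
    → {pkg_at(p3,whs1), truck_at(t3,whs1)}
  through step 1 (drive(t3,depot,whs1)): drop {truck_at(t3,whs1)}, keep {pkg_at(p3,whs1)}, require {truck_at(t3,depot)}
    → {pkg_at(p3,whs1), truck_at(t3,depot)}

== RESULT ==
["pkg_at(p3,whs1)", "truck_at(t3,depot)"]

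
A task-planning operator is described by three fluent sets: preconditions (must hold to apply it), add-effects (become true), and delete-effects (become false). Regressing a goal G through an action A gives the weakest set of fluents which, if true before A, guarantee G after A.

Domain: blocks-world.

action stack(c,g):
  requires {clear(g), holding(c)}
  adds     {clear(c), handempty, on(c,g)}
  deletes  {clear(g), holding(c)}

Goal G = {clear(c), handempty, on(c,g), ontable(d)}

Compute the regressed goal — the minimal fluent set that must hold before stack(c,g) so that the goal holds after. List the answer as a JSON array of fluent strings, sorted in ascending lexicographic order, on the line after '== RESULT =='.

Compute (G \ add) ∪ pre:
  G ∩ del = {}  (empty — regression defined)
  G \ add = {clear(c), handempty, on(c,g), ontable(d)} \ {clear(c), handempty, on(c,g)} = {ontable(d)}
  ∪ pre   = {ontable(d)} ∪ {clear(g), holding(c)}
          = {clear(g), holding(c), ontable(d)}

== RESULT ==
["clear(g)", "holding(c)", "ontable(d)"]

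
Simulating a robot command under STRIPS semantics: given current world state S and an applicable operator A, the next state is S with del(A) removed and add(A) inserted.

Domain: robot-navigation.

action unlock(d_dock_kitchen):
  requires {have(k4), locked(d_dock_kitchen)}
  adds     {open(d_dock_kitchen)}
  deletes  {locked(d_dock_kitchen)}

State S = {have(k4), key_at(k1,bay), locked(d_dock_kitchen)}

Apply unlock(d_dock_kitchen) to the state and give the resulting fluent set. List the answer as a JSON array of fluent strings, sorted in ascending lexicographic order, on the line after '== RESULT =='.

Compute (S \ del) ∪ add:
  pre ⊆ S: {have(k4), locked(d_dock_kitchen)} ⊆ S  — applicable
  S \ del = {have(k4), key_at(k1,bay)}
  ∪ add   = {have(k4), key_at(k1,bay), open(d_dock_kitchen)}

== RESULT ==
["have(k4)", "key_at(k1,bay)", "open(d_dock_kitchen)"]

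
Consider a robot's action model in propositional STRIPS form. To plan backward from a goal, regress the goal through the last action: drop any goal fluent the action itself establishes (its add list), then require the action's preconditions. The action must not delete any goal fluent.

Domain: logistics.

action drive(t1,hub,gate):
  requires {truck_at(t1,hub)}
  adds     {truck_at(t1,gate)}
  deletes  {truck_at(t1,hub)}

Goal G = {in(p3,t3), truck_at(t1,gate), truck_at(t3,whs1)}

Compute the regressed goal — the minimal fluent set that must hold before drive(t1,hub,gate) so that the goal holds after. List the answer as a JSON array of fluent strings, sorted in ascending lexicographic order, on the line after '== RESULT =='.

Compute (G \ add) ∪ pre:
  G ∩ del = {}  (empty — regression defined)
  G \ add = {in(p3,t3), truck_at(t1,gate), truck_at(t3,whs1)} \ {truck_at(t1,gate)} = {in(p3,t3), truck_at(t3,whs1)}
  ∪ pre   = {in(p3,t3), truck_at(t3,whs1)} ∪ {truck_at(t1,hub)}
          = {in(p3,t3), truck_at(t1,hub), truck_at(t3,whs1)}

== RESULT ==
["in(p3,t3)", "truck_at(t1,hub)", "truck_at(t3,whs1)"]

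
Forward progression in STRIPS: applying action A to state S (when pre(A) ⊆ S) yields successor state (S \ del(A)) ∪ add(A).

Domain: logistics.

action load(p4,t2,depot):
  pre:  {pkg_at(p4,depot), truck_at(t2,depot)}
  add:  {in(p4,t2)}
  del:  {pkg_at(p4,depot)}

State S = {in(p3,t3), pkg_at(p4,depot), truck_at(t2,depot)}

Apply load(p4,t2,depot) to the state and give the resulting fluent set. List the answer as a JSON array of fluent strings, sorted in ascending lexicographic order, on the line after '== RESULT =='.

Progress:
  pre ⊆ S: {pkg_at(p4,depot), truck_at(t2,depot)} ⊆ S  — applicable
  S \ del = {in(p3,t3), truck_at(t2,depot)}
  ∪ add   = {in(p3,t3), in(p4,t2), truck_at(t2,depot)}

== RESULT ==
["in(p3,t3)", "in(p4,t2)", "truck_at(t2,depot)"]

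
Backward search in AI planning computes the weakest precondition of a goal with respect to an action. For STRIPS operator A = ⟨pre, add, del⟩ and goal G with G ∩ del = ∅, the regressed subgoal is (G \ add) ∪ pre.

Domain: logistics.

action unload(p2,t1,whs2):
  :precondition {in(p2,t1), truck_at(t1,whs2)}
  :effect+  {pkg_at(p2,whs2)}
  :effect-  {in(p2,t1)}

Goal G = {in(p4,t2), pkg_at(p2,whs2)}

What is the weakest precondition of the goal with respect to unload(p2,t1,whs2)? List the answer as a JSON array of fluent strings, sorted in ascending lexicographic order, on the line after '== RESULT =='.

Regress:
  G ∩ del = {}  (empty — regression defined)
  G \ add = {in(p4,t2), pkg_at(p2,whs2)} \ {pkg_at(p2,whs2)} = {in(p4,t2)}
  ∪ pre   = {in(p4,t2)} ∪ {in(p2,t1), truck_at(t1,whs2)}
          = {in(p2,t1), in(p4,t2), truck_at(t1,whs2)}

== RESULT ==
["in(p2,t1)", "in(p4,t2)", "truck_at(t1,whs2)"]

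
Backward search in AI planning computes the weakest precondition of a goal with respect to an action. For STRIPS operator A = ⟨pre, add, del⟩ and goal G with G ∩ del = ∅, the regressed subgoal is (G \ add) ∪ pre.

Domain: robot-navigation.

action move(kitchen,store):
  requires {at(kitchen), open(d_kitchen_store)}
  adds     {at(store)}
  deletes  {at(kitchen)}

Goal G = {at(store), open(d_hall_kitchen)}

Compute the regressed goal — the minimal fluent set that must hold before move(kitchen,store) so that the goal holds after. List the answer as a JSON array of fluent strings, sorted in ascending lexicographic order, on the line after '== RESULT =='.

Regress:
  G ∩ del = {}  (empty — regression defined)
  G \ add = {at(store), open(d_hall_kitchen)} \ {at(store)} = {open(d_hall_kitchen)}
  ∪ pre   = {open(d_hall_kitchen)} ∪ {at(kitchen), open(d_kitchen_store)}
          = {at(kitchen), open(d_hall_kitchen), open(d_kitchen_store)}

== RESULT ==
["at(kitchen)", "open(d_hall_kitchen)", "open(d_kitchen_store)"]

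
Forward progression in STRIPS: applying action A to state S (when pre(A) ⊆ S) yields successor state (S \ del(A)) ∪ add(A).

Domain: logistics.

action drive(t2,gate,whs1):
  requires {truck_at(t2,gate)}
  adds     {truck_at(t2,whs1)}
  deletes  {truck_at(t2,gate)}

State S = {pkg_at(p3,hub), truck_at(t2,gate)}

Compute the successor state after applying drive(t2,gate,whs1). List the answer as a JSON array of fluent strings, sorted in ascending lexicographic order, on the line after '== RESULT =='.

Compute (S \ del) ∪ add:
  pre ⊆ S: {truck_at(t2,gate)} ⊆ S  — applicable
  S \ del = {pkg_at(p3,hub)}
  ∪ add   = {pkg_at(p3,hub), truck_at(t2,whs1)}

== RESULT ==
["pkg_at(p3,hub)", "truck_at(t2,whs1)"]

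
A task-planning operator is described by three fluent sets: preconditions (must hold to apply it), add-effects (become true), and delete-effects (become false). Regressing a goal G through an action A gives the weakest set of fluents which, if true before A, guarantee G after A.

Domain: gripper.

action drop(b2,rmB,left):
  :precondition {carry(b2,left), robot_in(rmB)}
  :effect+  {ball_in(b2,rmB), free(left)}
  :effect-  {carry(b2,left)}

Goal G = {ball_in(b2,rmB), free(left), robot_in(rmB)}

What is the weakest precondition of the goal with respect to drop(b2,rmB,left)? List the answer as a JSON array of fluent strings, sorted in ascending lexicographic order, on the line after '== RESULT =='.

Regress:
  G ∩ del = {}  (empty — regression defined)
  G \ add = {ball_in(b2,rmB), free(left), robot_in(rmB)} \ {ball_in(b2,rmB), free(left)} = {robot_in(rmB)}
  ∪ pre   = {robot_in(rmB)} ∪ {carry(b2,left), robot_in(rmB)}
          = {carry(b2,left), robot_in(rmB)}

== RESULT ==
["carry(b2,left)", "robot_in(rmB)"]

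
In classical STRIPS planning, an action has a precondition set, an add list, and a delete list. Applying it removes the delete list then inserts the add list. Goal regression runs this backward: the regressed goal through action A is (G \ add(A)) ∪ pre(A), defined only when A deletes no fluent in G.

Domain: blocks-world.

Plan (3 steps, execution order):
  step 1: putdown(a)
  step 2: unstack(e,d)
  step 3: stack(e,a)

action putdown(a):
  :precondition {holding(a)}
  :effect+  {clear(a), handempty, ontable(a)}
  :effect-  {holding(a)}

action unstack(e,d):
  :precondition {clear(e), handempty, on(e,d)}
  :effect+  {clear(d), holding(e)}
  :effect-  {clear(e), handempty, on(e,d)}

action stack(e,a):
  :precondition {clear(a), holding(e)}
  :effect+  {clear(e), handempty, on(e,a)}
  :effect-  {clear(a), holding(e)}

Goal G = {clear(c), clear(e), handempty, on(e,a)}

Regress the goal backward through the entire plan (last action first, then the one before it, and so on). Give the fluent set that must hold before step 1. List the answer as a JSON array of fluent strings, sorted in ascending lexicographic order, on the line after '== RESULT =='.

Work backward from the goal:
  through step 3 (stack(e,a)): drop {clear(e), handempty, on(e,a)}, keep {clear(c)}, require {clear(a), holding(e)}
    → {clear(a), clear(c), holding(e)}
  through step 2 (unstack(e,d)): drop {holding(e)}, keep {clear(a), clear(c)}, require {clear(e), handempty, on(e,d)}
    → {clear(a), clear(c), clear(e), handempty, on(e,d)}
  through step 1 (putdown(a)): drop {clear(a), handempty}, keep {clear(c), clear(e), on(e,d)}, require {holding(a)}
    → {clear(c), clear(e), holding(a), on(e,d)}

== RESULT ==
["clear(c)", "clear(e)", "holding(a)", "on(e,d)"]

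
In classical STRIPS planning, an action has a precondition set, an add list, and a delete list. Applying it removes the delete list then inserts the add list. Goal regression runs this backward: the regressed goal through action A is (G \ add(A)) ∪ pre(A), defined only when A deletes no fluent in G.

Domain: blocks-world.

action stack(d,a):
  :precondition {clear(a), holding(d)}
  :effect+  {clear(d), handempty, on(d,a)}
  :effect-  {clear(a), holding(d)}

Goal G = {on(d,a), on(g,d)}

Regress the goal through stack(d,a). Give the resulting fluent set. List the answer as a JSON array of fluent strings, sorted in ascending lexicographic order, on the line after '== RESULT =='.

Compute (G \ add) ∪ pre:
  G ∩ del = {}  (empty — regression defined)
  G \ add = {on(d,a), on(g,d)} \ {clear(d), handempty, on(d,a)} = {on(g,d)}
  ∪ pre   = {on(g,d)} ∪ {clear(a), holding(d)}
          = {clear(a), holding(d), on(g,d)}

== RESULT ==
["clear(a)", "holding(d)", "on(g,d)"]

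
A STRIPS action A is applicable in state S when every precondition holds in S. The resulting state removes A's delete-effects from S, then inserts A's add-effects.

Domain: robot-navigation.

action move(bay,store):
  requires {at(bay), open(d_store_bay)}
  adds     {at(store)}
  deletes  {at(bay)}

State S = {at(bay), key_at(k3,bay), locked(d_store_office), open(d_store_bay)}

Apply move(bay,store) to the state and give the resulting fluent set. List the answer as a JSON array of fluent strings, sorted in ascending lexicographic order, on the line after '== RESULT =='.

Progress:
  pre ⊆ S: {at(bay), open(d_store_bay)} ⊆ S  — applicable
  S \ del = {key_at(k3,bay), locked(d_store_office), open(d_store_bay)}
  ∪ add   = {at(store), key_at(k3,bay), locked(d_store_office), open(d_store_bay)}

== RESULT ==
["at(store)", "key_at(k3,bay)", "locked(d_store_office)", "open(d_store_bay)"]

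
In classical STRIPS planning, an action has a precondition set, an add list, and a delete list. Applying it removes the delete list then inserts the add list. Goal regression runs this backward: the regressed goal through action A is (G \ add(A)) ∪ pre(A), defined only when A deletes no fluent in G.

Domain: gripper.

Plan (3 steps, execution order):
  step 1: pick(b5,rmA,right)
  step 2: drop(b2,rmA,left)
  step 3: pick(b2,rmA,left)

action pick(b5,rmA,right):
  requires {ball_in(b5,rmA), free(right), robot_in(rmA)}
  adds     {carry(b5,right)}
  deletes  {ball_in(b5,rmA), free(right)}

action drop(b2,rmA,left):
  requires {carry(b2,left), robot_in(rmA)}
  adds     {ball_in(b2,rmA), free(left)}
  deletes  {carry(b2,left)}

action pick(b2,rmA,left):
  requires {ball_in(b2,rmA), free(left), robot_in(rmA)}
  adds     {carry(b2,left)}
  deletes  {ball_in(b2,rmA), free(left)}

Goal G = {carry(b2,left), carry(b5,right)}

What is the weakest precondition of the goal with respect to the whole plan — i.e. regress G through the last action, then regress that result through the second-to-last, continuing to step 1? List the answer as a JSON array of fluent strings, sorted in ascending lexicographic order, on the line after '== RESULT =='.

Work backward from the goal:
  through step 3 (pick(b2,rmA,left)): drop {carry(b2,left)}, keep {carry(b5,right)}, require {ball_in(b2,rmA), free(left), robot_in(rmA)}
    → {ball_in(b2,rmA), carry(b5,right), free(left), robot_in(rmA)}
  through step 2 (drop(b2,rmA,left)): drop {ball_in(b2,rmA), free(left)}, keep {carry(b5,right), robot_in(rmA)}, require {carry(b2,left), robot_in(rmA)}
    → {carry(b2,left), carry(b5,right), robot_in(rmA)}
  through step 1 (pick(b5,rmA,right)): drop {carry(b5,right)}, keep {carry(b2,left), robot_in(rmA)}, require {ball_in(b5,rmA), free(right), robot_in(rmA)}
    → {ball_in(b5,rmA), carry(b2,left), free(right), robot_in(rmA)}

== RESULT ==
["ball_in(b5,rmA)", "carry(b2,left)", "free(right)", "robot_in(rmA)"]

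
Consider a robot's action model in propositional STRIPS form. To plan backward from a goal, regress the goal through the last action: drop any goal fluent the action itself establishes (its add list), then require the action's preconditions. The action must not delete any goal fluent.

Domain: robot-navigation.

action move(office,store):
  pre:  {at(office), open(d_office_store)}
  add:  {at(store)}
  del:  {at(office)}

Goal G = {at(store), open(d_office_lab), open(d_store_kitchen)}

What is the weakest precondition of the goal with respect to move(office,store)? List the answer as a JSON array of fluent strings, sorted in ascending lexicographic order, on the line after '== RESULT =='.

Compute (G \ add) ∪ pre:
  G ∩ del = {}  (empty — regression defined)
  G \ add = {at(store), open(d_office_lab), open(d_store_kitchen)} \ {at(store)} = {open(d_office_lab), open(d_store_kitchen)}
  ∪ pre   = {open(d_office_lab), open(d_store_kitchen)} ∪ {at(office), open(d_office_store)}
          = {at(office), open(d_office_lab), open(d_office_store), open(d_store_kitchen)}

== RESULT ==
["at(office)", "open(d_office_lab)", "open(d_office_store)", "open(d_store_kitchen)"]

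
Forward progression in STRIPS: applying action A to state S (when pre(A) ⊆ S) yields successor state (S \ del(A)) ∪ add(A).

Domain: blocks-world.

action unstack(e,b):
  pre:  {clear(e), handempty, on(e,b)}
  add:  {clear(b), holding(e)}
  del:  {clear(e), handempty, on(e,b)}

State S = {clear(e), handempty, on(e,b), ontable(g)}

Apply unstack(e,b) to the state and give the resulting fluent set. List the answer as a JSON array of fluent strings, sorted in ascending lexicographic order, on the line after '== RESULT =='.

Progress:
  pre ⊆ S: {clear(e), handempty, on(e,b)} ⊆ S  — applicable
  S \ del = {ontable(g)}
  ∪ add   = {clear(b), holding(e), ontable(g)}

== RESULT ==
["clear(b)", "holding(e)", "ontable(g)"]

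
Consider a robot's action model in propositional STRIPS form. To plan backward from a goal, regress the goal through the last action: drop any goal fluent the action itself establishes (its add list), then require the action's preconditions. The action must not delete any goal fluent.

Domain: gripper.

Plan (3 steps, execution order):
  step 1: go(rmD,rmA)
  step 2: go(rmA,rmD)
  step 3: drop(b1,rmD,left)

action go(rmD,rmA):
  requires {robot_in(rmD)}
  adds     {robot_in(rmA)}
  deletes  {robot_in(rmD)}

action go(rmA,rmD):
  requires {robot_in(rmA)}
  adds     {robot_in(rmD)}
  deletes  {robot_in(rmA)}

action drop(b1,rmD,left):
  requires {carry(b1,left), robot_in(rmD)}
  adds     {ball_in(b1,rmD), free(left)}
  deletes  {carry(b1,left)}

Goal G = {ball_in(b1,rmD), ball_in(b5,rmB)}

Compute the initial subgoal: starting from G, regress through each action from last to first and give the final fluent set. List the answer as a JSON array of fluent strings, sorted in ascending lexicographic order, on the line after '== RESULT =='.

Work backward from the goal:
  through step 3 (drop(b1,rmD,left)): drop {ball_in(b1,rmD)}, keep {ball_in(b5,rmB)}, require {carry(b1,left), robot_in(rmD)}
    → {ball_in(b5,rmB), carry(b1,left), robot_in(rmD)}
  through step 2 (go(rmA,rmD)): drop {robot_in(rmD)}, keep {ball_in(b5,rmB), carry(b1,left)}, require {robot_in(rmA)}
    → {ball_in(b5,rmB), carry(b1,left), robot_in(rmA)}
  through step 1 (go(rmD,rmA)): drop {robot_in(rmA)}, keep {ball_in(b5,rmB), carry(b1,left)}, require {robot_in(rmD)}
    → {ball_in(b5,rmB), carry(b1,left), robot_in(rmD)}

== RESULT ==
["ball_in(b5,rmB)", "carry(b1,left)", "robot_in(rmD)"]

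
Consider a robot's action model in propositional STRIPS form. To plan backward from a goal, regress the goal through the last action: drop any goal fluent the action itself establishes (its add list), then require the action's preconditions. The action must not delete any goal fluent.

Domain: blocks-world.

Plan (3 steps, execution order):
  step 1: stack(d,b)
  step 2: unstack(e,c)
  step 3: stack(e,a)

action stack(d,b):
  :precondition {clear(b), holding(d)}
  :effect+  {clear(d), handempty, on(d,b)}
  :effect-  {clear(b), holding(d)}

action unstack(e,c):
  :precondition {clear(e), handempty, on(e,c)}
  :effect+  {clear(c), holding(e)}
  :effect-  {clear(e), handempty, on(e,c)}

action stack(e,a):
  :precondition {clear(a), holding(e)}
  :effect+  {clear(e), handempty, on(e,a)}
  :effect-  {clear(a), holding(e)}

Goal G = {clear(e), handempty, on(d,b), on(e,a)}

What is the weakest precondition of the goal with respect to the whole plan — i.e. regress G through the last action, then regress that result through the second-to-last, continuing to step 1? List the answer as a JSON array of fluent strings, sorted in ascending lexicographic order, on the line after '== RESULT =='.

Regress step by step:
  through step 3 (stack(e,a)): drop {clear(e), handempty, on(e,a)}, keep {on(d,b)}, require {clear(a), holding(e)}
    → {clear(a), holding(e), on(d,b)}
  through step 2 (unstack(e,c)): drop {holding(e)}, keep {clear(a), on(d,b)}, require {clear(e), handempty, on(e,c)}
    → {clear(a), clear(e), handempty, on(d,b), on(e,c)}
  through step 1 (stack(d,b)): drop {handempty, on(d,b)}, keep {clear(a), clear(e), on(e,c)}, require {clear(b), holding(d)}
    → {clear(a), clear(b), clear(e), holding(d), on(e,c)}

== RESULT ==
["clear(a)", "clear(b)", "clear(e)", "holding(d)", "on(e,c)"]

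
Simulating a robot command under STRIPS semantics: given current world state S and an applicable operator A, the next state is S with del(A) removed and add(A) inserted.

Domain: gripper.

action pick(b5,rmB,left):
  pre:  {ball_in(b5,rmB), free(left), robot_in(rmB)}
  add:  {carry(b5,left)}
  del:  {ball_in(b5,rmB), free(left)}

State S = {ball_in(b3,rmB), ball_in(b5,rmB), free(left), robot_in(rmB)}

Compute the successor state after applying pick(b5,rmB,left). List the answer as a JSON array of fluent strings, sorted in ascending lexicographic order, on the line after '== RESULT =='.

Compute (S \ del) ∪ add:
  pre ⊆ S: {ball_in(b5,rmB), free(left), robot_in(rmB)} ⊆ S  — applicable
  S \ del = {ball_in(b3,rmB), robot_in(rmB)}
  ∪ add   = {ball_in(b3,rmB), carry(b5,left), robot_in(rmB)}

== RESULT ==
["ball_in(b3,rmB)", "carry(b5,left)", "robot_in(rmB)"]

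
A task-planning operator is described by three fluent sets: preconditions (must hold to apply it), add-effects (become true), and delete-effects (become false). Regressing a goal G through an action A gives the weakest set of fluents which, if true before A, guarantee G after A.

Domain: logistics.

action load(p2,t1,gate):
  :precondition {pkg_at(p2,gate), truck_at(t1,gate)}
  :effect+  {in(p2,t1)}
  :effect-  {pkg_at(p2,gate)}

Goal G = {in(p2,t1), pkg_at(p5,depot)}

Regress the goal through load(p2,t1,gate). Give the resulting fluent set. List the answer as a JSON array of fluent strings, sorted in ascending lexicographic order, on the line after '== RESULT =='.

Compute (G \ add) ∪ pre:
  G ∩ del = {}  (empty — regression defined)
  G \ add = {in(p2,t1), pkg_at(p5,depot)} \ {in(p2,t1)} = {pkg_at(p5,depot)}
  ∪ pre   = {pkg_at(p5,depot)} ∪ {pkg_at(p2,gate), truck_at(t1,gate)}
          = {pkg_at(p2,gate), pkg_at(p5,depot), truck_at(t1,gate)}

== RESULT ==
["pkg_at(p2,gate)", "pkg_at(p5,depot)", "truck_at(t1,gate)"]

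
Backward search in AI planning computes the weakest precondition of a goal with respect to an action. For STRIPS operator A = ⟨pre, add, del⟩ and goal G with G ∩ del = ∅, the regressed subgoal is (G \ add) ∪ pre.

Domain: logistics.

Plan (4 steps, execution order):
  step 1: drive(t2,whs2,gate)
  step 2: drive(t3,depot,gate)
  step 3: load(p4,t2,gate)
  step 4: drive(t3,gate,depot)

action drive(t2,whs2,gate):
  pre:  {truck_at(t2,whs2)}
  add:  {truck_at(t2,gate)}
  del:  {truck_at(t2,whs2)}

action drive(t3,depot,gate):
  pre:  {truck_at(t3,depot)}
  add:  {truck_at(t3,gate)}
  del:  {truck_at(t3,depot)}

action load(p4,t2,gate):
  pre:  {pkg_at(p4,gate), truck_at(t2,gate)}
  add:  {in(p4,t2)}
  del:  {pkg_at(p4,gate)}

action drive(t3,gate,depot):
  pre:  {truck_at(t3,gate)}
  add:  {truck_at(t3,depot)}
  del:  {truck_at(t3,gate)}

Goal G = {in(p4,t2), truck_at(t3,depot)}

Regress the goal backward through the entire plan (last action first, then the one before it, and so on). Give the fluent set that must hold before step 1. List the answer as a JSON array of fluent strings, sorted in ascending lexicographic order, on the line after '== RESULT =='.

Work backward from the goal:
  through step 4 (drive(t3,gate,depot)): drop {truck_at(t3,depot)}, keep {in(p4,t2)}, require {truck_at(t3,gate)}
    → {in(p4,t2), truck_at(t3,gate)}
  through step 3 (load(p4,t2,gate)): drop {in(p4,t2)}, keep {truck_at(t3,gate)}, require {pkg_at(p4,gate), truck_at(t2,gate)}
    → {pkg_at(p4,gate), truck_at(t2,gate), truck_at(t3,gate)}
  through step 2 (drive(t3,depot,gate)): drop {truck_at(t3,gate)}, keep {pkg_at(p4,gate), truck_at(t2,gate)}, require {truck_at(t3,depot)}
    → {pkg_at(p4,gate), truck_at(t2,gate), truck_at(t3,depot)}
  through step 1 (drive(t2,whs2,gate)): drop {truck_at(t2,gate)}, keep {pkg_at(p4,gate), truck_at(t3,depot)}, require {truck_at(t2,whs2)}
    → {pkg_at(p4,gate), truck_at(t2,whs2), truck_at(t3,depot)}

== RESULT ==
["pkg_at(p4,gate)", "truck_at(t2,whs2)", "truck_at(t3,depot)"]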